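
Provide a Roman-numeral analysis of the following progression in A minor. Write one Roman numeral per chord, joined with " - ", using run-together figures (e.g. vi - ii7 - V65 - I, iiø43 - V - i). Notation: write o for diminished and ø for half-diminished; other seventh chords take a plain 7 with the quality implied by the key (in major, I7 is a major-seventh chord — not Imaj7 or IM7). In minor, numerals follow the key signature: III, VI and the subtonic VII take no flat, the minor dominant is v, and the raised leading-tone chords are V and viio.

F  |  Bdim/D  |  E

VI - iio6 - V

F: major triad on F = scale degree 6 → VI.
Bdim/D: root B is the supertonic; diminished triad there is iio6.
E: root E is the dominant; major triad there is V.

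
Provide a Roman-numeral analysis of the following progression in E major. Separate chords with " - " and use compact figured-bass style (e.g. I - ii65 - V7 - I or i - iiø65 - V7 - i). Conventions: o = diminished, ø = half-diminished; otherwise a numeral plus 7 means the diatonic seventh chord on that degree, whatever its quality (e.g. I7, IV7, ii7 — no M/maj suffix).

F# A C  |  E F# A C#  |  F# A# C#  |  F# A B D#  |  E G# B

iio - ii42 - V/V - V43 - I

F#-A-C is non-diatonic — iio, a mixture chord from E minor.
E-F#-A-C#: minor seventh chord on F# = scale degree 2 → ii42.
F#-A#-C# is the secondary dominant of V (major triad on F#): V/V.
F#-A-B-D#: dominant seventh chord on B = scale degree 5 → V43.
E-G#-B: root E is the tonic; major triad there is I.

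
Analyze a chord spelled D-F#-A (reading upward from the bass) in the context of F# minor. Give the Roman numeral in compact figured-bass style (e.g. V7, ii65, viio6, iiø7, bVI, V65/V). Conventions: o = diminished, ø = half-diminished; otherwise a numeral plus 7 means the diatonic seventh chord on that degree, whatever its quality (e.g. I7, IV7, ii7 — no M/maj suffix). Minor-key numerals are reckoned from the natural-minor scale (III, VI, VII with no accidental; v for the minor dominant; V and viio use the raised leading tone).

VI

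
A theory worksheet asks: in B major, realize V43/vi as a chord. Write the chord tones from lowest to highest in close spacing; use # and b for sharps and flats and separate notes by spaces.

A# C# D# F##

The slash means an applied dominant: we want the dominant of vi. In B major, vi is G# minor, and its dominant is built on D#.
Building a dominant seventh chord on D# gives D#-F##-A#-C#.
With the 43 figure the chord is in second inversion; from the bass A# upward in close position it reads A#-C#-D#-F##.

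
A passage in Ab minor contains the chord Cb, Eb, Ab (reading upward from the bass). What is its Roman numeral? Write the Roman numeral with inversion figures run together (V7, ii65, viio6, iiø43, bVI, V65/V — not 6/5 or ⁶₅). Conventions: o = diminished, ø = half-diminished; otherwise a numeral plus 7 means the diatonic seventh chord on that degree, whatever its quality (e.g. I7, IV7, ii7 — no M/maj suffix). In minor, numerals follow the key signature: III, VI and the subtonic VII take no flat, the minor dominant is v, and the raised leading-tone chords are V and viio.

i6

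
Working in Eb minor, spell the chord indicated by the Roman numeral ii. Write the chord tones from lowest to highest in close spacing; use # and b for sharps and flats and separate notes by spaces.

ii is the minor supertonic, borrowed from the parallel major (the Dorian ii). In Eb minor that root is F.
So the chord is F-Ab-C.

F Ab C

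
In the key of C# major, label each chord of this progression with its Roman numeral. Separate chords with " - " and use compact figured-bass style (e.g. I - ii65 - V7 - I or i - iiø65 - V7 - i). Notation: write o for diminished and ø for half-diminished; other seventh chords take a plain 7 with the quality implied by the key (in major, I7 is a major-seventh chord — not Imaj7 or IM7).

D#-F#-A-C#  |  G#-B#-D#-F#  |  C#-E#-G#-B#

iiø7 - V7 - I7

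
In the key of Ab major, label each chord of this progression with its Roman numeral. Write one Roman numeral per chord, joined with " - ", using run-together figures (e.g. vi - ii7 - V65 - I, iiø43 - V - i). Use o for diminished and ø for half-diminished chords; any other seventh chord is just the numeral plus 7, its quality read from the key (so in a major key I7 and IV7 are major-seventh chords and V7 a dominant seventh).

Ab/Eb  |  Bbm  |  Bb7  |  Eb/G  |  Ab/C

I64 - ii - V7/V - V6 - I6

Ab/Eb has root Ab, degree 1 in Ab major, so I64.
Bbm has root Bb, degree 2 in Ab major, so ii.
Bb7: chromatic; Bb is V of V, so V7/V.
Eb/G has root Eb, degree 5 in Ab major, so V6.
Ab/C: major triad on Ab = scale degree 1 → I6.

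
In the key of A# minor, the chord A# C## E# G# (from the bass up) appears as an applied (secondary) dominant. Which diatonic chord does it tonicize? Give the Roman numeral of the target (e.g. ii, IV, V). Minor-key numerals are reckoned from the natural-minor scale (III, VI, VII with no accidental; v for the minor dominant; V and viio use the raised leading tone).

iv

The chord is a dominant seventh chord on A#.
A dominant resolves down a perfect fifth: A# → D#. In A# minor, D# is scale degree 4, i.e. iv.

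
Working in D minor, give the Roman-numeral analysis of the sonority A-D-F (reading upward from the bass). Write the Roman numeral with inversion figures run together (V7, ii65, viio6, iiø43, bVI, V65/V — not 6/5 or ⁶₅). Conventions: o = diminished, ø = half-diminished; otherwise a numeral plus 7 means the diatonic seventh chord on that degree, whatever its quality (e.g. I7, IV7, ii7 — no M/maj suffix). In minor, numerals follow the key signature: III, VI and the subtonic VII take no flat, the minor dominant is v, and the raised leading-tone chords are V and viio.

i64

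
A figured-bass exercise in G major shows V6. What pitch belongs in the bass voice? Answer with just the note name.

F#

V in G major has root D; the chord is D-F#-A.
The figure 6 means first inversion — the third is in the bass.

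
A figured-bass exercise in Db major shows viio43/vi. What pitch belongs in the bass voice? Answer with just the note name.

Eb

The applied chord viio43/vi is rooted on A: A-C-Eb-Gb.
The figure 43 means second inversion — the fifth is in the bass.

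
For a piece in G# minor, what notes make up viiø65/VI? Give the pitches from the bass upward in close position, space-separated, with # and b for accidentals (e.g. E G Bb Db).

The slash marks an applied leading-tone chord: viio of VI. In G# minor, VI is E, so the leading tone to it is D#, a half step below.
Building a half-diminished seventh chord on D# gives D#-F#-A-C#.
The figured bass 65 indicates first inversion, placing the third (F#) in the bass: F#-A-C#-D#.

F# A C# D#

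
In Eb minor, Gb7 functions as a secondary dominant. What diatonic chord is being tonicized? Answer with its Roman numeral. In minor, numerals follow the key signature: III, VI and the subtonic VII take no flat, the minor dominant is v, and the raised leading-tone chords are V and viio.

VI

The chord is a dominant seventh chord on Gb.
A dominant resolves down a perfect fifth: Gb → Cb. In Eb minor, Cb is scale degree 6, i.e. VI.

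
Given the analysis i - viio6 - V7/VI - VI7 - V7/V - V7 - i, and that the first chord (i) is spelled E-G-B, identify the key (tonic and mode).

E minor

The chord Em is a minor triad rooted on E; its label is i.
If E is scale degree 1 and the mode makes that degree carry a minor triad, the tonic is E and the mode is minor.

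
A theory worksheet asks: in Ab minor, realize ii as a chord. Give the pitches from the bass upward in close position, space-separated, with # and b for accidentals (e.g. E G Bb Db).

Scale degree 2 in Ab minor is Bb; here the chord built on it is altered to a minor triad. ii is the minor supertonic, borrowed from the parallel major (the Dorian ii).
So the chord is Bb-Db-F, a minor triad.

Bb Db F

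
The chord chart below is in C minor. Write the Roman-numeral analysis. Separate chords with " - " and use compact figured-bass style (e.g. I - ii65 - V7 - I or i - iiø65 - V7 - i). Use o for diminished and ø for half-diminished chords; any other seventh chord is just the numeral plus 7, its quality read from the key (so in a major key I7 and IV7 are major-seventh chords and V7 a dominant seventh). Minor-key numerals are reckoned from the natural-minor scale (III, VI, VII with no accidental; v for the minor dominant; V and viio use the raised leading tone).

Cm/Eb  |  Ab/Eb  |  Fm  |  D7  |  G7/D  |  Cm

Cm/Eb: minor triad on C = scale degree 1 → i6.
Ab/Eb has root Ab, degree 6 in C minor, so VI64.
Fm: minor triad on F = scale degree 4 → iv.
D7: chromatic; D is V of V, so V7/V.
G7/D: root G is the dominant; dominant seventh chord there is V43.
Cm: root C is the tonic; minor triad there is i.

i6 - VI64 - iv - V7/V - V43 - i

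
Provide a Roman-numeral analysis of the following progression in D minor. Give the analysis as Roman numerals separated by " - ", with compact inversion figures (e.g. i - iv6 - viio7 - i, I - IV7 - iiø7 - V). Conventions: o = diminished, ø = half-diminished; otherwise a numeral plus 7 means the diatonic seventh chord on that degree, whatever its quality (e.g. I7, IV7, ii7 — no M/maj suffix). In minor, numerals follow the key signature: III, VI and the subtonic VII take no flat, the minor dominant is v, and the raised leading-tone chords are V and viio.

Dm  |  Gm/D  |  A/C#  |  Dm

Dm: root D is the tonic; minor triad there is i.
Gm/D: root G is the subdominant; minor triad there is iv64.
A/C# has root A, degree 5 in D minor, so V6.
Dm: root D is the tonic; minor triad there is i.

i - iv64 - V6 - i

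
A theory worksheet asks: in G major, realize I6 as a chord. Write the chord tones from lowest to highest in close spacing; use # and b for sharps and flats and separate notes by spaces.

B D G

The numeral's case and figure indicate a major triad. In G major its root, the tonic, is G.
That chord is spelled G-B-D.
The figured bass 6 indicates first inversion, placing the third (B) in the bass: B-D-G.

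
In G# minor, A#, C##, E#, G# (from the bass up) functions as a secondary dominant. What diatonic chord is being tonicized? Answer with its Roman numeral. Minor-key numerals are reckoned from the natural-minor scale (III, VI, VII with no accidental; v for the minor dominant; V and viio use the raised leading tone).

V

The chord is a dominant seventh chord on A#.
A dominant resolves down a perfect fifth: A# → D#. In G# minor, D# is scale degree 5, i.e. V.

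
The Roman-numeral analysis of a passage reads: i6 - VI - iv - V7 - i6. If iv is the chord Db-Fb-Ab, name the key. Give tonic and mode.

The chord Dbm is a minor triad rooted on Db; its label is iv.
Counting down 3 scale steps from Db places the tonic on Ab; a minor triad on degree 4 is diatonic only in minor.

Ab minor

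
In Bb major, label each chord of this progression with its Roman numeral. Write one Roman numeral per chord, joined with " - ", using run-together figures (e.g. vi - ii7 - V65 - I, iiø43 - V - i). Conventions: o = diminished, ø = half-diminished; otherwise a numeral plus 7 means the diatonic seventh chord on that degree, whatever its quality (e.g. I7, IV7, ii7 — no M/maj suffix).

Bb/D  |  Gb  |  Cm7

Bb/D: root Bb is the tonic; major triad there is I6.
Gb is non-diatonic — bVI, a mixture chord from Bb minor.
Cm7 has root C, degree 2 in Bb major, so ii7.

I6 - bVI - ii7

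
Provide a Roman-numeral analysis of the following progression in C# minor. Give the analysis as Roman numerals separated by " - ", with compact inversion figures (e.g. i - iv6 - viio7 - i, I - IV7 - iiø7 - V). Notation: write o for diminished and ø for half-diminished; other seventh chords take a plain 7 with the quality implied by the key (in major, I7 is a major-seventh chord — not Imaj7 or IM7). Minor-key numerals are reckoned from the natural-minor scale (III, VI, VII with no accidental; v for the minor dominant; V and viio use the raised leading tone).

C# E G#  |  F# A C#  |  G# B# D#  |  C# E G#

C#-E-G#: minor triad on C# = scale degree 1 → i.
F#-A-C# has root F#, degree 4 in C# minor, so iv.
G#-B#-D# has root G#, degree 5 in C# minor, so V.
C#-E-G#: root C# is the tonic; minor triad there is i.

i - iv - V - i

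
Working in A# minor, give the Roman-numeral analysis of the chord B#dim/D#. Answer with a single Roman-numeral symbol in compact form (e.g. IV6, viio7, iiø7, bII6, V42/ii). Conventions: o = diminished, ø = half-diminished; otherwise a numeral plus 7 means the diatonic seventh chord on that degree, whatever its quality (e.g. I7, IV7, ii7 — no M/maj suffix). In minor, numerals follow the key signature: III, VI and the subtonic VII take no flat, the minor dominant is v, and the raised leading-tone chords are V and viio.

Stacked in thirds the chord is B#-D#-F#: a diminished triad on B#.
B# is scale degree 2 in A# minor, and a diminished triad on that degree is written iio.
With D# in the bass the chord is in first inversion, so the figured bass is 6.

iio6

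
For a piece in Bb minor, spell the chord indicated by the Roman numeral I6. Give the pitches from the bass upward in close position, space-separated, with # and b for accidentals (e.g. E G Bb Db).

D F Bb

Scale degree 1 in Bb minor is Bb; here the chord built on it is altered to a major triad. I6 is the major tonic (Picardy third), borrowed from the parallel major.
So the chord is Bb-D-F, a major triad.
With the 6 figure the chord is in first inversion; from the bass D upward in close position it reads D-F-Bb.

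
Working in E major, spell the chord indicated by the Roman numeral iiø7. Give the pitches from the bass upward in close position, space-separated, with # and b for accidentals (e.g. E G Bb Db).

iiø7 is the half-diminished supertonic seventh, borrowed from the parallel minor. In E major that root is F#.
So the chord is F#-A-C-E.

F# A C E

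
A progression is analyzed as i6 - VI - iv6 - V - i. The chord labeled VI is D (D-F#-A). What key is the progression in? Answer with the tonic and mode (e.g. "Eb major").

F# minor

VI is given as D-F#-A — a major triad with root D.
If D is scale degree 6 and the mode makes that degree carry a major triad, the tonic is F# and the mode is minor.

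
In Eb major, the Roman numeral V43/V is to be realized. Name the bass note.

C

The applied chord V43/V is rooted on F: F-A-C-Eb.
The figure 43 means second inversion — the fifth is in the bass.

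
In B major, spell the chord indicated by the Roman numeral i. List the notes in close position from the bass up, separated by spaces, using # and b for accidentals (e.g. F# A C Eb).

i is the minor tonic, borrowed from the parallel minor. In B major that root is B.
So the chord is B-D-F#, a minor triad.

B D F#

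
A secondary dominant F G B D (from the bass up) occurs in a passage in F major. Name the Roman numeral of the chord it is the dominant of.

V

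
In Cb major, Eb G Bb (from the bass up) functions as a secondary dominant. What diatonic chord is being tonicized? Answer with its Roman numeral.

The chord is a major triad on Eb.
A dominant resolves down a perfect fifth: Eb → Ab. In Cb major, Ab is scale degree 6, i.e. vi.

vi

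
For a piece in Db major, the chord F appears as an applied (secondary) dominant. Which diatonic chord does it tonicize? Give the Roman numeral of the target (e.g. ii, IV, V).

vi

The chord is a major triad on F.
A dominant resolves down a perfect fifth: F → Bb. In Db major, Bb is scale degree 6, i.e. vi.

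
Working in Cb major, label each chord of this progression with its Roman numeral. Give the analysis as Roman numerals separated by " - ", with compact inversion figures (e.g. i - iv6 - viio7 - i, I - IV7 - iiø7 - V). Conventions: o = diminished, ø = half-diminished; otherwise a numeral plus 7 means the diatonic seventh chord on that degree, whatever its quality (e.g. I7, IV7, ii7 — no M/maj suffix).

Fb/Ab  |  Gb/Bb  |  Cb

Fb/Ab has root Fb, degree 4 in Cb major, so IV6.
Gb/Bb: major triad on Gb = scale degree 5 → V6.
Cb: major triad on Cb = scale degree 1 → I.

IV6 - V6 - I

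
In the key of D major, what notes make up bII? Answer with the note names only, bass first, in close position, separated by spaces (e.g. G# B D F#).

Eb G Bb

Scale degree 2 in D major is E; lowering it a half step gives Eb. bII is the Neapolitan chord — a major triad on the lowered second degree.
So the chord is Eb-G-Bb.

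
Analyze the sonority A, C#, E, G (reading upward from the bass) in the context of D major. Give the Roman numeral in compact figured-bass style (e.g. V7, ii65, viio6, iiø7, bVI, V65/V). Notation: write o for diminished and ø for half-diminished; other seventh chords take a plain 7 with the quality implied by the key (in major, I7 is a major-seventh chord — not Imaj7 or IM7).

V7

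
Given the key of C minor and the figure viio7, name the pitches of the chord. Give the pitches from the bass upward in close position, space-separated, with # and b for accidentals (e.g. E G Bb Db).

B D F Ab

In C minor, the leading-tone chord is built on the raised seventh degree, B.
Stacking thirds from B gives B-D-F-Ab.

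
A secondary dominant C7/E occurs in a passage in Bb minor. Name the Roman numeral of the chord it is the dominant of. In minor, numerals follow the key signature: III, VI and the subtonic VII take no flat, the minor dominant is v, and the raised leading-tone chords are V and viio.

The chord is a dominant seventh chord on C.
A dominant resolves down a perfect fifth: C → F. In Bb minor, F is scale degree 5, i.e. V.

V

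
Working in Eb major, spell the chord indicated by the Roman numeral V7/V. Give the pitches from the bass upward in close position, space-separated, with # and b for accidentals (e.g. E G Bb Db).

F A C Eb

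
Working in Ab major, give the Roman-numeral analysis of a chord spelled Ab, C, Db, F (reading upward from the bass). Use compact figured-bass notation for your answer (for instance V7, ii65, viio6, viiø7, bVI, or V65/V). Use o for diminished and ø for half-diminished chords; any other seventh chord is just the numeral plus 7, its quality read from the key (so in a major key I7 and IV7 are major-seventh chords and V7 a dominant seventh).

The pitches Db-F-Ab-C form a major seventh chord rooted on Db.
Db is scale degree 4 in Ab major, and a major seventh chord on that degree is written IV7.
With Ab in the bass the chord is in second inversion, so the figured bass is 43.

IV43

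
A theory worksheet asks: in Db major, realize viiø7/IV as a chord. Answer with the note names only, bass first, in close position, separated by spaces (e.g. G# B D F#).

The slash marks an applied leading-tone chord: viio of IV. In Db major, IV is Gb, so the leading tone to it is F, a half step below.
Building a half-diminished seventh chord on F gives F-Ab-Cb-Eb.

F Ab Cb Eb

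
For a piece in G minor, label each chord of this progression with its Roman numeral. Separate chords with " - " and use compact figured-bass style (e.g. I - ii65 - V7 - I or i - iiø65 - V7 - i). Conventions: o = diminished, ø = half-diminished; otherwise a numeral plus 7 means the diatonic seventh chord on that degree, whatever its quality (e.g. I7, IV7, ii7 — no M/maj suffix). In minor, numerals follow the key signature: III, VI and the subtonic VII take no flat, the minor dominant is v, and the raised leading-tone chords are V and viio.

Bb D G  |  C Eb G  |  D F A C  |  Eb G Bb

Bb-D-G: minor triad on G = scale degree 1 → i6.
C-Eb-G: root C is the subdominant; minor triad there is iv.
D-F-A-C: minor seventh chord on D = scale degree 5 → v7.
Eb-G-Bb has root Eb, degree 6 in G minor, so VI.

i6 - iv - v7 - VI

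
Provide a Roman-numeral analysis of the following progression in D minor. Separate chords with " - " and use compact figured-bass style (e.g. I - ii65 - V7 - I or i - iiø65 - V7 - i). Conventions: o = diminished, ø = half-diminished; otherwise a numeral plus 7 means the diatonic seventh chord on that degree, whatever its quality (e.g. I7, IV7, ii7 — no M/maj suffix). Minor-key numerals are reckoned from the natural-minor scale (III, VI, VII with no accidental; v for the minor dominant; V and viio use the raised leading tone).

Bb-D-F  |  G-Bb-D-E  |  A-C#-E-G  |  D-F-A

Bb-D-F: root Bb is the submediant; major triad there is VI.
G-Bb-D-E has root E, degree 2 in D minor, so iiø65.
A-C#-E-G: root A is the dominant; dominant seventh chord there is V7.
D-F-A has root D, degree 1 in D minor, so i.

VI - iiø65 - V7 - i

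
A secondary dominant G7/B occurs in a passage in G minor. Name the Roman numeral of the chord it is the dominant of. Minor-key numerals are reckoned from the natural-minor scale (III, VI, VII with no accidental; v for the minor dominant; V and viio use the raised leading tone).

iv

The chord is a dominant seventh chord on G.
A dominant resolves down a perfect fifth: G → C. In G minor, C is scale degree 4, i.e. iv.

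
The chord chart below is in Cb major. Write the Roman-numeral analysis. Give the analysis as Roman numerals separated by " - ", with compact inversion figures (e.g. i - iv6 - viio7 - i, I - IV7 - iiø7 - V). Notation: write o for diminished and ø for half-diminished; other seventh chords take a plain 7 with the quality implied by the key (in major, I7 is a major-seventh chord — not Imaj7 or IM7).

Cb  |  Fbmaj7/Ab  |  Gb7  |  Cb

I - IV65 - V7 - I

Cb: root Cb is the tonic; major triad there is I.
Fbmaj7/Ab: major seventh chord on Fb = scale degree 4 → IV65.
Gb7: root Gb is the dominant; dominant seventh chord there is V7.
Cb: root Cb is the tonic; major triad there is I.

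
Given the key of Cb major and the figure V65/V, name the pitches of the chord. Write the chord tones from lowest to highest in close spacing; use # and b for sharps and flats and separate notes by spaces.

V65/V is a secondary dominant — the dominant seventh of V. V in Cb major is Gb, so the applied chord's root is Db, a perfect fifth above.
Building a dominant seventh chord on Db gives Db-F-Ab-Cb.
With the 65 figure the chord is in first inversion; from the bass F upward in close position it reads F-Ab-Cb-Db.

F Ab Cb Db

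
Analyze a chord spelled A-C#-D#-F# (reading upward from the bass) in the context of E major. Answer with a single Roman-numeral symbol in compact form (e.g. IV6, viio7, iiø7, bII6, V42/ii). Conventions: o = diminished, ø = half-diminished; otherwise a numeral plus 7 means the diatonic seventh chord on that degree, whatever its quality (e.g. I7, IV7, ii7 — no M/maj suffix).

viiø43

Stacked in thirds the chord is D#-F#-A-C#: a half-diminished seventh chord on D#.
In E major, D# is the leading tone; the diatonic half-diminished seventh chord there is viiø7.
With A in the bass the chord is in second inversion, so the figured bass is 43.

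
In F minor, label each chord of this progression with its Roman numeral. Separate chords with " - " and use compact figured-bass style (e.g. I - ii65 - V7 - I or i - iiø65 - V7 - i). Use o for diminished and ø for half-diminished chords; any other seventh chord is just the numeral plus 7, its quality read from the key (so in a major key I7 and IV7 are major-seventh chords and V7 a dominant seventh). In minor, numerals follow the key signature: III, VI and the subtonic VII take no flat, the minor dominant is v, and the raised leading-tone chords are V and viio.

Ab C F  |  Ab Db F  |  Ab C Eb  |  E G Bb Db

i6 - VI64 - III - viio7

Ab-C-F: root F is the tonic; minor triad there is i6.
Ab-Db-F: major triad on Db = scale degree 6 → VI64.
Ab-C-Eb: major triad on Ab = scale degree 3 → III.
E-G-Bb-Db: root E is the leading tone; fully diminished seventh chord there is viio7.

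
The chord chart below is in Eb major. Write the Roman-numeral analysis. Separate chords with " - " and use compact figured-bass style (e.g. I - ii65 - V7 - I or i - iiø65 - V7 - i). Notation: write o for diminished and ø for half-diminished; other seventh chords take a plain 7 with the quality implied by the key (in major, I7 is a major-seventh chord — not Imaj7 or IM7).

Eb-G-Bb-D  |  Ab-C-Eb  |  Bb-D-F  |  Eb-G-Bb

I7 - IV - V - I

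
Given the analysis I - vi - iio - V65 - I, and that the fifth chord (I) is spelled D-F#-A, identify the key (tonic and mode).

D major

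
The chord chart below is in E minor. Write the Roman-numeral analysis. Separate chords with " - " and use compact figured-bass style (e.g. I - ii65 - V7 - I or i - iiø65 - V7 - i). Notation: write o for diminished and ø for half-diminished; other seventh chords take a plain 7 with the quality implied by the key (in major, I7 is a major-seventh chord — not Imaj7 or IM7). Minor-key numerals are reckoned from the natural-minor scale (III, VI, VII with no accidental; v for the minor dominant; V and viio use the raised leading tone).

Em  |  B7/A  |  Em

i - V42 - i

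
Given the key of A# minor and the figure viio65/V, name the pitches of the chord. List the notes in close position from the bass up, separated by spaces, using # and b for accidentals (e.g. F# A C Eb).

F## A# C# D##

The slash marks an applied leading-tone chord: viio of V. In A# minor, V is E#, so the leading tone to it is D##, a half step below.
Building a fully diminished seventh chord on D## gives D##-F##-A#-C#.
The figured bass 65 indicates first inversion, placing the third (F##) in the bass: F##-A#-C#-D##.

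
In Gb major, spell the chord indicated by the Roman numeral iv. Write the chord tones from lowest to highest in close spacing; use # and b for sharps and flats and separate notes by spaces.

Cb Ebb Gb

Scale degree 4 in Gb major is Cb; here the chord built on it is altered to a minor triad. iv is the minor subdominant, borrowed from the parallel minor.
So the chord is Cb-Ebb-Gb, a minor triad.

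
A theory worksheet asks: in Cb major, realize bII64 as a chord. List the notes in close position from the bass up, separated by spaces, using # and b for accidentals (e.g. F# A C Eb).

Abb Dbb Fb

Scale degree 2 in Cb major is Db; lowering it a half step gives Dbb. bII64 is the Neapolitan chord — a major triad on the lowered second degree.
So the chord is Dbb-Fb-Abb, a major triad.
The figured bass 64 indicates second inversion, placing the fifth (Abb) in the bass: Abb-Dbb-Fb.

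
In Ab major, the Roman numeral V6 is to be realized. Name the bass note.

G

V in Ab major has root Eb; the chord is Eb-G-Bb.
The figure 6 means first inversion — the third is in the bass.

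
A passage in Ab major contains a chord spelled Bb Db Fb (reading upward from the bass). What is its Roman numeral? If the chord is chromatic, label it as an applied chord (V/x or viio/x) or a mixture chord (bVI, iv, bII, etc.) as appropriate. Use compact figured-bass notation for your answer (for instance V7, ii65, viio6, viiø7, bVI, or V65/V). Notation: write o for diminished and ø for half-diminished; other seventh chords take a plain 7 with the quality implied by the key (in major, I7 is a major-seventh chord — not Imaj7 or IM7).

iio

Stacked in thirds the chord is Bb-Db-Fb: a diminished triad on Bb.
Bb is the second degree of Ab major. This is the diminished supertonic triad, borrowed from the parallel minor.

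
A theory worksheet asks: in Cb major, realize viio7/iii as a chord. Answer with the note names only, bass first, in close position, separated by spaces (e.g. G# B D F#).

D F Ab Cb

viio7/iii is a secondary leading-tone chord. The target iii is Eb in Cb major; the applied chord is rooted a semitone below, on D.
Building a fully diminished seventh chord on D gives D-F-Ab-Cb.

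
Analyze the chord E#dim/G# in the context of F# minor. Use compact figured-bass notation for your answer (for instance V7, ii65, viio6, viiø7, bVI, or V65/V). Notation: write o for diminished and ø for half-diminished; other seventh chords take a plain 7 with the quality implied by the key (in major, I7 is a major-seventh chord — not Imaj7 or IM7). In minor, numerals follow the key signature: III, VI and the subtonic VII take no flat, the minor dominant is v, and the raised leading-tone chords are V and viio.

viio6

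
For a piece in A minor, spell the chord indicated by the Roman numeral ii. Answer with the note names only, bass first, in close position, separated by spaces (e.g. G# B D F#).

ii is the minor supertonic, borrowed from the parallel major (the Dorian ii). In A minor that root is B.
So the chord is B-D-F#.

B D F#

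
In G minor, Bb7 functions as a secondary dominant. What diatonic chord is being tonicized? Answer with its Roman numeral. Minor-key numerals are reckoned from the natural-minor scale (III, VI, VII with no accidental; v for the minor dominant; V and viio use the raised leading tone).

The chord is a dominant seventh chord on Bb.
A dominant resolves down a perfect fifth: Bb → Eb. In G minor, Eb is scale degree 6, i.e. VI.

VI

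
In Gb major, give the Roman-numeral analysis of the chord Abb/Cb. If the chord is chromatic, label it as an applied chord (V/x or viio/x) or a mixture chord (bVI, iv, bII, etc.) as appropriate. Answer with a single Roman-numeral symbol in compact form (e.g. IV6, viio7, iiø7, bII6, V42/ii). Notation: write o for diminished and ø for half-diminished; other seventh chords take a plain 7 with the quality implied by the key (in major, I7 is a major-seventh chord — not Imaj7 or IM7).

bII6

The pitches Abb-Cb-Ebb form a major triad rooted on Abb.
Abb is the lowered second degree of Gb major (diatonic 2 would be Ab). This is the Neapolitan sixth — a major triad on the lowered second degree, here in its customary first inversion.
With Cb in the bass the chord is in first inversion, so the figured bass is 6.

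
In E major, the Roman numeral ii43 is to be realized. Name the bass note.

C#

ii in E major has root F#; the chord is F#-A-C#-E.
The figure 43 means second inversion — the fifth is in the bass.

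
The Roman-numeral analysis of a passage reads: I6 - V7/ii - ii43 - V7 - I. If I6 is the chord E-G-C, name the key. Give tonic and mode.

The chord C/E is a major triad rooted on C; its label is I6.
If C is scale degree 1 and the mode makes that degree carry a major triad, the tonic is C and the mode is major.

C major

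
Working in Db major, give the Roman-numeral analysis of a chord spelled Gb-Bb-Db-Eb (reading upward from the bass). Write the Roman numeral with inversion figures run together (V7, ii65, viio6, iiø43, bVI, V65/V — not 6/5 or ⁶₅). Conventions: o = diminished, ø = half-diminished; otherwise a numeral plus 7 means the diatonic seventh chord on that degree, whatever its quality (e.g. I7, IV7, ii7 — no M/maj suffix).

ii65

The pitches Eb-Gb-Bb-Db form a minor seventh chord rooted on Eb.
Eb is scale degree 2 in Db major, and a minor seventh chord on that degree is written ii7.
With Gb in the bass the chord is in first inversion, so the figured bass is 65.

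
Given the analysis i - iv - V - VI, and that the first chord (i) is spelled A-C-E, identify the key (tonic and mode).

A minor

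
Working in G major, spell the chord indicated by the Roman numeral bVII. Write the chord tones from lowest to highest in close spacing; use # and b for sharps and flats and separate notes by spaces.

F A C

Scale degree 7 in G major is F#; lowering it a half step gives F. bVII is a major triad on the lowered seventh degree (the subtonic), borrowed from the parallel minor.
So the chord is F-A-C.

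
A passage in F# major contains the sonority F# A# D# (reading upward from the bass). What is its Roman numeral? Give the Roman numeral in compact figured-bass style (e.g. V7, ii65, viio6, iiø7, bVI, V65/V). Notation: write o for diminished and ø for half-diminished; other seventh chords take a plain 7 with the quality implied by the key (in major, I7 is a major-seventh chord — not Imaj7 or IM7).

vi6

Stacked in thirds the chord is D#-F#-A#: a minor triad on D#.
In F# major, D# is the submediant; the diatonic minor triad there is vi.
With F# in the bass the chord is in first inversion, so the figured bass is 6.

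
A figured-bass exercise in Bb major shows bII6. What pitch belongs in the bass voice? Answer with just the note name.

bII in Bb major has root Cb; the chord is Cb-Eb-Gb.
The figure 6 means first inversion — the third is in the bass.

Eb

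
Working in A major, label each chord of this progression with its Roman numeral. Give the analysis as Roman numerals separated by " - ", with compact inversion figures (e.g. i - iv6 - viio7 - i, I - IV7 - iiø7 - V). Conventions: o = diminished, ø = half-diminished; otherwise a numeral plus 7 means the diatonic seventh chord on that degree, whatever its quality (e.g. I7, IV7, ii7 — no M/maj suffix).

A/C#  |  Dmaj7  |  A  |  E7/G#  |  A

I6 - IV7 - I - V65 - I

A/C# has root A, degree 1 in A major, so I6.
Dmaj7: major seventh chord on D = scale degree 4 → IV7.
A: major triad on A = scale degree 1 → I.
E7/G#: dominant seventh chord on E = scale degree 5 → V65.
A: major triad on A = scale degree 1 → I.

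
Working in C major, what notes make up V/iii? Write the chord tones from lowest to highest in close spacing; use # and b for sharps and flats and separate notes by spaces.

B D# F#

V/iii is a secondary dominant — the dominant triad of iii. iii in C major is E, so the applied chord's root is B, a perfect fifth above.
Building a major triad on B gives B-D#-F#.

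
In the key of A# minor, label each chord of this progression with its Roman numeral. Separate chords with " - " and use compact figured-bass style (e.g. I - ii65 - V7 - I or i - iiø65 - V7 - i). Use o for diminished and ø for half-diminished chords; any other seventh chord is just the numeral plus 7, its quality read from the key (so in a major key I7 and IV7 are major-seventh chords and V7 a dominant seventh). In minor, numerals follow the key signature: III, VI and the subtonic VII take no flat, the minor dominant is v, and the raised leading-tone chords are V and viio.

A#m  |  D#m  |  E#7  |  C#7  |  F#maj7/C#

i - iv - V7 - V7/VI - VI43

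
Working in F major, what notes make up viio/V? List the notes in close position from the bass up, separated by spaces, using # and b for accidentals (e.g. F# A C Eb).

B D F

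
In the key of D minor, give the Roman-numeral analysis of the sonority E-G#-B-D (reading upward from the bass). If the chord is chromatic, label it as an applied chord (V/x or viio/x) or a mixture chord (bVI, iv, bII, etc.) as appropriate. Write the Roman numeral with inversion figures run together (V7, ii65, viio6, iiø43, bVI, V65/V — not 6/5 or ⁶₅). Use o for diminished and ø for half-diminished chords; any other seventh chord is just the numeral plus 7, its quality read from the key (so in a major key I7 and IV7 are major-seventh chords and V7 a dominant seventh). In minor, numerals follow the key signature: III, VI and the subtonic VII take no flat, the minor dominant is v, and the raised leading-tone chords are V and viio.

The pitches E-G#-B-D form a dominant seventh chord rooted on E.
E is not a diatonic chord root with this quality in D minor, but it lies a perfect fifth above A (V), so the chord functions as an applied dominant of V.

V7/V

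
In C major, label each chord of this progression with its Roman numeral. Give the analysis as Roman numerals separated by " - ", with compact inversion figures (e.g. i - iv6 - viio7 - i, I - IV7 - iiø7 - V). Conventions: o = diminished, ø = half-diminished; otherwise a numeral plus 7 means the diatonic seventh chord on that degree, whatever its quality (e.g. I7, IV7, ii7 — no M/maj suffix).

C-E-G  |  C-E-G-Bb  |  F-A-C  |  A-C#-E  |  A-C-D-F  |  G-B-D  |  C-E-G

I - V7/IV - IV - V/ii - ii43 - V - I

C-E-G: root C is the tonic; major triad there is I.
C-E-G-Bb: a dominant seventh chord on C, the applied dominant of IV → V7/IV.
F-A-C: root F is the subdominant; major triad there is IV.
A-C#-E: chromatic; A is V of ii, so V/ii.
A-C-D-F: root D is the supertonic; minor seventh chord there is ii43.
G-B-D has root G, degree 5 in C major, so V.
C-E-G: major triad on C = scale degree 1 → I.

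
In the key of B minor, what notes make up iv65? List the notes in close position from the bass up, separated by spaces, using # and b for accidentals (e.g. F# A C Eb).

G B D E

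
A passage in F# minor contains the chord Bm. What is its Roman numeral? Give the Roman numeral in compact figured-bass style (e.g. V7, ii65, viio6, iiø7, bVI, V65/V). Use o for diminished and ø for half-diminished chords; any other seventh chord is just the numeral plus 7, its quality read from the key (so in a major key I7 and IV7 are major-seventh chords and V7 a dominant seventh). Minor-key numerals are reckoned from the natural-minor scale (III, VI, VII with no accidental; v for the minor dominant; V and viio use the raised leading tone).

iv

Stacked in thirds the chord is B-D-F#: a minor triad on B.
In F# minor, B is the subdominant; the diatonic minor triad there is iv.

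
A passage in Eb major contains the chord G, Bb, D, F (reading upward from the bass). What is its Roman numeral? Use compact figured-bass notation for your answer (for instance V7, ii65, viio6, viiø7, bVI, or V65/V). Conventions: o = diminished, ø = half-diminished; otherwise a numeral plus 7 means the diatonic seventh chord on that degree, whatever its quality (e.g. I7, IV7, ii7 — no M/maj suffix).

iii7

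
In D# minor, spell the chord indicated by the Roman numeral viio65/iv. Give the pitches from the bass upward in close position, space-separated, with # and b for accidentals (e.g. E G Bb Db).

A# C# E F##

viio65/iv is a secondary leading-tone chord. The target iv is G# in D# minor; the applied chord is rooted a semitone below, on F##.
Building a fully diminished seventh chord on F## gives F##-A#-C#-E.
With the 65 figure the chord is in first inversion; from the bass A# upward in close position it reads A#-C#-E-F##.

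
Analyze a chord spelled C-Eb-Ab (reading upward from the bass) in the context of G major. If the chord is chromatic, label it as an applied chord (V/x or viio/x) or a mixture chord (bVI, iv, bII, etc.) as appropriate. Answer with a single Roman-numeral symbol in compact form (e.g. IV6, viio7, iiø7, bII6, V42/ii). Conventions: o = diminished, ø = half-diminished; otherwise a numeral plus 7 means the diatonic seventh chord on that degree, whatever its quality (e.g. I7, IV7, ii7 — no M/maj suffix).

bII6

Stacked in thirds the chord is Ab-C-Eb: a major triad on Ab.
Ab is the lowered second degree of G major (diatonic 2 would be A). This is the Neapolitan sixth — a major triad on the lowered second degree, here in its customary first inversion.
With C in the bass the chord is in first inversion, so the figured bass is 6.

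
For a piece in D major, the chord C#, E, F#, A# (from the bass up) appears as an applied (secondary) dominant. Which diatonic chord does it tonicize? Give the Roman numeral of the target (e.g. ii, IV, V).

vi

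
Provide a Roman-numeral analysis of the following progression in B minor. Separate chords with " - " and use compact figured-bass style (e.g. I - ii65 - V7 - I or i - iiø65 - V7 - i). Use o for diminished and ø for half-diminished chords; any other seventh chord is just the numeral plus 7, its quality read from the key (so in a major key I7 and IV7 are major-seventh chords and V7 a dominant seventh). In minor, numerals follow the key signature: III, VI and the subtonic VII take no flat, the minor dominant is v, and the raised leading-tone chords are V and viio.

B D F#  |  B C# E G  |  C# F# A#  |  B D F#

i - iiø42 - V64 - i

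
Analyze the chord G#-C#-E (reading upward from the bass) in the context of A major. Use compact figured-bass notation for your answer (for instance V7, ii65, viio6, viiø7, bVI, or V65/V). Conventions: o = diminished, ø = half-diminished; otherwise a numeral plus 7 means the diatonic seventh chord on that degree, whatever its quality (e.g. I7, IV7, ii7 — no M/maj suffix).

iii64

The pitches C#-E-G# form a minor triad rooted on C#.
C# is scale degree 3 in A major, and a minor triad on that degree is written iii.
With G# in the bass the chord is in second inversion, so the figured bass is 64.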